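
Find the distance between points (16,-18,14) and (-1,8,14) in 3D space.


dx=-17, dy=26, dz=0
d = sqrt(289+676+0) = sqrt(965) = 31.0644

31.0644


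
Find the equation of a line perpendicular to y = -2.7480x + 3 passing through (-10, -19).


Perpendicular slope = -1/m1 = -1/(-2.7480) = 0.3639
b2 = y0 - m2*x0 = -19 - 10/(-2.7480) = -19 + 3.6390 = -15.3610

y = 0.3639x - 15.3610


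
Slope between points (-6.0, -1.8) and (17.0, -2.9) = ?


dy = -2.9 + 1.8 = -1.1
dx = 17.0 + 6.0 = 23.0
m = -1.1/23.0 = -0.0478

m = -0.0478


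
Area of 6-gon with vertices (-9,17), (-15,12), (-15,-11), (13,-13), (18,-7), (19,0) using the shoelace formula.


sum(xi*y_{i+1}) = -9*12 - 15*(-11) - 15*(-13) + 13*(-7) + 18*0 + 19*17 = 484
sum(yi*x_{i+1}) = 17*(-15) + 12*(-15) - 11*13 - 13*18 - 7*19 + 0*(-9) = -945
Area = |484 + 945|/2 = 1429/2 = 714.5000

714.5000 sq units


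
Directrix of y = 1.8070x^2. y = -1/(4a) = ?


a = 1.8070
1/(4a) = 0.1384
directrix: y = -0.1384 = -0.1384

y = -0.1384


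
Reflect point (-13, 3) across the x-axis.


Reflection rule for x-axis: (x, -y)
(-13, 3) -> (-13, -3)

(-13, -3)


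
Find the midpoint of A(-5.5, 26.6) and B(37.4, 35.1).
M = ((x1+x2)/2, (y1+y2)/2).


Mx = (-5.5 + 37.4)/2 = 31.9/2 = 15.9500
My = (26.6 + 35.1)/2 = 61.7/2 = 30.8500

(15.9500, 30.8500)


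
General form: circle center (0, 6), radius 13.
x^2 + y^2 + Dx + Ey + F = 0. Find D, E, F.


(x-0)^2 + (y-6)^2 = 13^2
D = -2h = 0, E = -2k = -12
F = h^2+k^2-r^2 = 0+36-169 = -133

D = 0, E = -12, F = -133


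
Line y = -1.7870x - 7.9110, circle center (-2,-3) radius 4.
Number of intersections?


Substitute y = -1.7870x - 7.9110: (x+ 2)^2 + (-1.7870x- 7.9110+ 3)^2 = 16
Expand to Ax^2 + Bx + C = 0, where b-k = -4.911
A = 1+m^2 = 4.193369
B = 2(m(b-k) - h) = 2(-1.7870*(-4.911) + 2) = 21.551914
C = h^2 + (b-k)^2 - r^2 = 4 + 24.117921 - 16 = 12.117921
disc = B^2-4AC = 464.4850 - 203.2597 = 261.2253
disc > 0

2 intersection points


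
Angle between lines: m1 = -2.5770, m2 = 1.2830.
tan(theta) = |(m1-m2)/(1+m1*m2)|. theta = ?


m1-m2 = -3.86
1+m1*m2 = -2.306291
tan(theta) = |-3.86/(-2.306291)| = 1.673683
theta = arctan(|-3.86/(-2.306291)|) = 59.1423 degrees (acute angle)

59.1423 degrees


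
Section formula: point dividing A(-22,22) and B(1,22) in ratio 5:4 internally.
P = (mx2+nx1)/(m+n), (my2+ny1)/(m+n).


Px = (5*1 + 4*(-22))/9 = -83/9 = -9.2222
Py = (5*22 + 4*22)/9 = 198/9 = 22.0000

P = (-9.2222, 22.0000)


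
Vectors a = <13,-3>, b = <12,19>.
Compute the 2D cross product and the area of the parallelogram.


cross = 13*19 + 3*12 = 247 + 36 = 283
Parallelogram area = |283| = 283

cross = 283, parallelogram area = 283


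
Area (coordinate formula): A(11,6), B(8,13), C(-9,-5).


11*(13+ 5) = 198
8*(-5-6) = -88
-9*(6-13) = 63
sum = 173
Area = |173|/2 = 86.5000

86.5000 sq units


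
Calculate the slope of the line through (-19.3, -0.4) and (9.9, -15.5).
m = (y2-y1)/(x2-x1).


dy = -15.5 + 0.4 = -15.1
dx = 9.9 + 19.3 = 29.2
m = -15.1/29.2 = -0.5171

m = -0.5171


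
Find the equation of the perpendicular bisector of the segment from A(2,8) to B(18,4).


Midpoint = (10, 6)
Slope of AB = dy/dx = -4/16 = -0.2500
Perp slope = -dx/dy = 16/4 = 4.0000
b = My - (perp slope)*Mx = 6 + (16*10)/(-4) = 6 - 40.0000 = -34.0000

y = 4.0000x - 34.0000


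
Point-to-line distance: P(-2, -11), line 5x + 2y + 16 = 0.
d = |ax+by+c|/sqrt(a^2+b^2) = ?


|5*(-2) + 2*(-11) + 16| = |-16| = 16
sqrt(25 + 4) = sqrt(29) = 5.3852
d = 16/sqrt(29) = 2.9711

2.9711


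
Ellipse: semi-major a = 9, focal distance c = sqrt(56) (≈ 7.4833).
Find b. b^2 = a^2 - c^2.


b^2 = 9^2 - (sqrt(56))^2 = 81 - 56 = 25
b = sqrt(25) = 5

b = 5


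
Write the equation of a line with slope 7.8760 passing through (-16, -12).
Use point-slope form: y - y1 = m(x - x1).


y + 12 = 7.8760(x + 16)
y = 7.8760x - 12 - 7.8760*(-16)
y = 7.8760x + 114.0160

y = 7.8760x + 114.0160


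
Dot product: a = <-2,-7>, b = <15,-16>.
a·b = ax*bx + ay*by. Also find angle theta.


a·b = -2*15 - 7*(-16) = -30 + 112 = 82
|a| = sqrt(4+49) = 7.2801
|b| = sqrt(225+256) = 21.9317
cos(theta) = 82/(sqrt(53)*sqrt(481)) = 82/sqrt(25493) = 0.513574
theta = arccos(82/sqrt(25493)) = 59.0978 degrees

a·b = 82, theta = 59.0978 deg


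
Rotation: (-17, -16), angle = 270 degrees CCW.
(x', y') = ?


cos(270) = 0, sin(270) = -1
x' = -17*0 + 16*(-1) = -16
y' = -17*(-1) - 16*0 = 17

(-16, 17)


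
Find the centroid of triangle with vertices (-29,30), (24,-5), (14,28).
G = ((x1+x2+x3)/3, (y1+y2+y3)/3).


Gx = (-29+24+14)/3 = 9/3 = 3.0000
Gy = (30- 5+28)/3 = 53/3 = 17.6667

G = (3.0000, 17.6667)


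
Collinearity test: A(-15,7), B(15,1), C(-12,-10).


-15*(1+ 10) + 15*(-10-7) - 12*(7-1)
= -165 - 255 - 72 = -492

No, not collinear (determinant = -492)


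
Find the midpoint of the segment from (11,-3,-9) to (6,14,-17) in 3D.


Mx = (11+6)/2 = 8.5000
My = (-3+14)/2 = 5.5000
Mz = (-9- 17)/2 = -13.0000

M = (8.5000, 5.5000, -13.0000)


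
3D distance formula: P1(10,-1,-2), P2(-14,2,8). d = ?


dx=-24, dy=3, dz=10
d = sqrt(576+9+100) = sqrt(685) = 26.1725

26.1725


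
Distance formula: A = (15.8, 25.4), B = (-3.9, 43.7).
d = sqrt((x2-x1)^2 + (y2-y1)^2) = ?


dx = -3.9 - 15.8 = -19.7
dy = 43.7 - 25.4 = 18.3
d = sqrt(388.09 + 334.89) = sqrt(722.98) = 26.8883

26.8883


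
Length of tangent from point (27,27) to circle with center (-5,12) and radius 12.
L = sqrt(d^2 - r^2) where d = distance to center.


d = sqrt((27+ 5)^2 + (27-12)^2) = sqrt(1024+225) = 35.3412
L = sqrt(1249.0000 - 144) = sqrt(1105.0000) = 33.2415

33.2415


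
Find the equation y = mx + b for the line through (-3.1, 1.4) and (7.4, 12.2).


m = (10.8)/(10.5) = 1.0286
b = y1 - m*x1 = 1.4 - (10.8*(-3.1))/(10.5) = 1.4 + 3.1886 = 4.5886

y = 1.0286x + 4.5886


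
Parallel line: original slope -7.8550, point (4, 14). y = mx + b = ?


Parallel lines have equal slopes.
m2 = -7.8550
b2 = 14 + 7.8550*4 = 45.4200

y = -7.8550x + 45.4200


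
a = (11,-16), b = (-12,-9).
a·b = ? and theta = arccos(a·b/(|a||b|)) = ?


a·b = 11*(-12) - 16*(-9) = -132 + 144 = 12
|a| = sqrt(121+256) = 19.4165
|b| = sqrt(144+81) = 15.0000
cos(theta) = 12/(sqrt(377)*sqrt(225)) = 12/sqrt(84825) = 0.041202
theta = arccos(12/sqrt(84825)) = 87.6386 degrees

a·b = 12, theta = 87.6386 deg


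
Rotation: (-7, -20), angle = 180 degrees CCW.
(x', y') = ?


cos(180) = -1, sin(180) = 0
x' = -7*(-1) + 20*0 = 7
y' = -7*0 - 20*(-1) = 20

(7, 20)


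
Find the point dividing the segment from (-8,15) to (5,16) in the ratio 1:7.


Px = (1*5 + 7*(-8))/8 = -51/8 = -6.3750
Py = (1*16 + 7*15)/8 = 121/8 = 15.1250

P = (-6.3750, 15.1250)


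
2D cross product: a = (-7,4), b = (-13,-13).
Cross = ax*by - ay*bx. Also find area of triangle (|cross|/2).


cross = -7*(-13) - 4*(-13) = 91 + 52 = 143
Triangle area = |143|/2 = 143/2 = 71.5000

cross = 143, triangle area = 71.5000


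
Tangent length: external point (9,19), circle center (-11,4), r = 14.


d = sqrt((9+ 11)^2 + (19-4)^2) = sqrt(400+225) = 25.0000
L = sqrt(625.0000 - 196) = sqrt(429.0000) = 20.7123

20.7123


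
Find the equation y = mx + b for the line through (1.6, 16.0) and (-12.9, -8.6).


m = (-24.6)/(-14.5) = 1.6966
b = y1 - m*x1 = 16.0 - (-24.6*1.6)/(-14.5) = 16.0 - 2.7145 = 13.2855

y = 1.6966x + 13.2855


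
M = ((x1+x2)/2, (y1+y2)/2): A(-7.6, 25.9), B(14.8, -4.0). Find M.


Mx = (-7.6 + 14.8)/2 = 7.2/2 = 3.6000
My = (25.9 - 4.0)/2 = 21.9/2 = 10.9500

(3.6000, 10.9500)


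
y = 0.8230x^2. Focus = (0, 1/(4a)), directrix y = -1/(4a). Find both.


a = 0.8230
1/(4a) = 0.3038
Focus = (0, 0.3038)
Directrix: y = -0.3038

Focus = (0, 0.3038), Directrix: y = -0.3038


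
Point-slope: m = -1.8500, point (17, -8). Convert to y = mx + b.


y + 8 = -1.8500(x - 17)
y = -1.8500x - 8 + 1.8500*17
y = -1.8500x + 23.4500

y = -1.8500x + 23.4500


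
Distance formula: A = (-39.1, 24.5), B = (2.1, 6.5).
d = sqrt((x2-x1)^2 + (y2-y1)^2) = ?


dx = 2.1 + 39.1 = 41.2
dy = 6.5 - 24.5 = -18.0
d = sqrt(1697.44 + 324.0) = sqrt(2021.44) = 44.9604

44.9604


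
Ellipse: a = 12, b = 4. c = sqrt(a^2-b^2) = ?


c^2 = 12^2 - 4^2 = 144 - 16 = 128
c = sqrt(128) = 11.3137

c = 11.3137


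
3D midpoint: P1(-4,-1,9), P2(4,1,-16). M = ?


Mx = (-4+4)/2 = 0
My = (-1+1)/2 = 0
Mz = (9- 16)/2 = -3.5000

M = (0, 0, -3.5000)


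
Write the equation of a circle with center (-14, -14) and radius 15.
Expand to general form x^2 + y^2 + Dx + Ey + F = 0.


(x+ 14)^2 + (y+ 14)^2 = 15^2
D = -2h = 28, E = -2k = 28
F = h^2+k^2-r^2 = 196+196-225 = 167

x^2 + y^2 + 28x + 28y + 167 = 0


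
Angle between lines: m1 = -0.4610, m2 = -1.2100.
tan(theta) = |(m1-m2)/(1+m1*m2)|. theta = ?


m1-m2 = 0.749
1+m1*m2 = 1.55781
tan(theta) = |0.749/1.55781| = 0.480803
theta = arctan(|0.749/1.55781|) = 25.6784 degrees (acute angle)

25.6784 degrees


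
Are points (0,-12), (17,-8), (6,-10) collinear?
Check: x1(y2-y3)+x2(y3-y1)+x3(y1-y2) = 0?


0*(-8+ 10) + 17*(-10+ 12) + 6*(-12+ 8)
= 0 + 34 - 24 = 10

No, not collinear (determinant = 10)


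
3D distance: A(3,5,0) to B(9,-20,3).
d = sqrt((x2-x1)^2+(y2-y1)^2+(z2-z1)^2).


dx=6, dy=-25, dz=3
d = sqrt(36+625+9) = sqrt(670) = 25.8844

25.8844


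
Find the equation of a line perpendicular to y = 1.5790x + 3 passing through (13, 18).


Perpendicular slope = -1/m1 = -1/1.5790 = -0.6333
b2 = y0 - m2*x0 = 18 + 13/1.5790 = 18 + 8.2331 = 26.2331

y = -0.6333x + 26.2331


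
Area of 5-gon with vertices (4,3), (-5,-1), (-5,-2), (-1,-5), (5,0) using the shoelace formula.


sum(xi*y_{i+1}) = 4*(-1) - 5*(-2) - 5*(-5) - 1*0 + 5*3 = 46
sum(yi*x_{i+1}) = 3*(-5) - 1*(-5) - 2*(-1) - 5*5 + 0*4 = -33
Area = |46 + 33|/2 = 79/2 = 39.5000

39.5000 sq units


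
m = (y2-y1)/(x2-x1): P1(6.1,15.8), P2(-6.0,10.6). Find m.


dy = 10.6 - 15.8 = -5.2
dx = -6.0 - 6.1 = -12.1
m = -5.2/(-12.1) = 0.4298

m = 0.4298


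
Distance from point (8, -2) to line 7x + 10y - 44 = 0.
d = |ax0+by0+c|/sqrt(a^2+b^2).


|7*8 + 10*(-2) - 44| = |-8| = 8
sqrt(49 + 100) = sqrt(149) = 12.2066
d = 8/sqrt(149) = 0.6554

0.6554


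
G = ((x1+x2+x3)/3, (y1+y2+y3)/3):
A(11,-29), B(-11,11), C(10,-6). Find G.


Gx = (11- 11+10)/3 = 10/3 = 3.3333
Gy = (-29+11- 6)/3 = -24/3 = -8.0000

G = (3.3333, -8.0000)


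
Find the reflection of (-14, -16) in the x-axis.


Reflection rule for x-axis: (x, -y)
(-14, -16) -> (-14, 16)

(-14, 16)


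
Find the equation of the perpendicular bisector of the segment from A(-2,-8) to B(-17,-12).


Midpoint = (-9.5, -10)
Slope of AB = dy/dx = -4/(-15) = 0.2667
Perp slope = -dx/dy = -15/4 = -3.7500
b = My - (perp slope)*Mx = -10 + (-15*(-9.5))/(-4) = -10 - 35.6250 = -45.6250

y = -3.7500x - 45.6250


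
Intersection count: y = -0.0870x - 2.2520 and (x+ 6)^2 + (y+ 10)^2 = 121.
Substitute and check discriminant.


Substitute y = -0.0870x - 2.2520: (x+ 6)^2 + (-0.0870x- 2.2520+ 10)^2 = 121
Expand to Ax^2 + Bx + C = 0, where b-k = 7.748
A = 1+m^2 = 1.007569
B = 2(m(b-k) - h) = 2(-0.0870*7.748 + 6) = 10.651848
C = h^2 + (b-k)^2 - r^2 = 36 + 60.031504 - 121 = -24.968496
disc = B^2-4AC = 113.4619 + 100.6299 = 214.0918
disc > 0

2 intersection points


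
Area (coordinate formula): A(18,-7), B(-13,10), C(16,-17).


18*(10+ 17) = 486
-13*(-17+ 7) = 130
16*(-7-10) = -272
sum = 344
Area = |344|/2 = 172.0000

172.0000 sq units


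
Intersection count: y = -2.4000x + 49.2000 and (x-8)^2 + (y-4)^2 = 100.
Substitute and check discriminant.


Substitute y = -2.4000x + 49.2000: (x-8)^2 + (-2.4000x+49.2000-4)^2 = 100
Expand to Ax^2 + Bx + C = 0, where b-k = 45.2
A = 1+m^2 = 6.76
B = 2(m(b-k) - h) = 2(-2.4000*45.2 - 8) = -232.96
C = h^2 + (b-k)^2 - r^2 = 64 + 2043.04 - 100 = 2007.04
disc = B^2-4AC = 54270.3616 - 54270.3616 = 0
disc = 0

1 intersection point (tangent)


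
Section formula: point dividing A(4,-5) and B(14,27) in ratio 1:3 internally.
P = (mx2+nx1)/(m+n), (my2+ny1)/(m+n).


Px = (1*14 + 3*4)/4 = 26/4 = 6.5000
Py = (1*27 + 3*(-5))/4 = 12/4 = 3.0000

P = (6.5000, 3.0000)


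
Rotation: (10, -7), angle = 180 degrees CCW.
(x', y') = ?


cos(180) = -1, sin(180) = 0
x' = 10*(-1) + 7*0 = -10
y' = 10*0 - 7*(-1) = 7

(-10, 7)


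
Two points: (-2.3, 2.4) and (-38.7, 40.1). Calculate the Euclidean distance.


dx = -38.7 + 2.3 = -36.4
dy = 40.1 - 2.4 = 37.7
d = sqrt(1324.96 + 1421.29) = sqrt(2746.25) = 52.4047

52.4047


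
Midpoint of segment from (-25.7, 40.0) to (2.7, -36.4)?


Mx = (-25.7 + 2.7)/2 = -23.0/2 = -11.5000
My = (40.0 - 36.4)/2 = 3.6/2 = 1.8000

(-11.5000, 1.8000)


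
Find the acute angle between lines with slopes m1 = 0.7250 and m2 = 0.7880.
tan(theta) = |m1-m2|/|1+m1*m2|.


m1-m2 = -0.063
1+m1*m2 = 1.5713
tan(theta) = |-0.063/1.5713| = 0.040094
theta = arctan(|-0.063/1.5713|) = 2.2960 degrees (acute angle)

2.2960 degrees


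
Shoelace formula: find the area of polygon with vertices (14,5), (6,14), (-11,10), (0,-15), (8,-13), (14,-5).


sum(xi*y_{i+1}) = 14*14 + 6*10 - 11*(-15) + 0*(-13) + 8*(-5) + 14*5 = 451
sum(yi*x_{i+1}) = 5*6 + 14*(-11) + 10*0 - 15*8 - 13*14 - 5*14 = -496
Area = |451 + 496|/2 = 947/2 = 473.5000

473.5000 sq units


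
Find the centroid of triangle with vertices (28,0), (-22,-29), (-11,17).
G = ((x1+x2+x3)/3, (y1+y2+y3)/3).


Gx = (28- 22- 11)/3 = -5/3 = -1.6667
Gy = (0- 29+17)/3 = -12/3 = -4.0000

G = (-1.6667, -4.0000)


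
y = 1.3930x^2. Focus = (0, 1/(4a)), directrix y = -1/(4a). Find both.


a = 1.3930
1/(4a) = 0.1795
Focus = (0, 0.1795)
Directrix: y = -0.1795

Focus = (0, 0.1795), Directrix: y = -0.1795


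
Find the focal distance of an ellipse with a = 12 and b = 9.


c^2 = 12^2 - 9^2 = 144 - 81 = 63
c = sqrt(63) = 7.9373

c = 7.9373


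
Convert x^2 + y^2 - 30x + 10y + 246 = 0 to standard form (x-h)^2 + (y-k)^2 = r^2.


h = -D/2 = 30/2 = 15
k = -E/2 = -10/2 = -5
r^2 = h^2 + k^2 - F = 225 + 25 - 246 = 4
r = 2

Center (15, -5), radius = 2


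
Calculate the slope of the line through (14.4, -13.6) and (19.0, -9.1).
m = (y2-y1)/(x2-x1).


dy = -9.1 + 13.6 = 4.5
dx = 19.0 - 14.4 = 4.6
m = 4.5/4.6 = 0.9783

m = 0.9783


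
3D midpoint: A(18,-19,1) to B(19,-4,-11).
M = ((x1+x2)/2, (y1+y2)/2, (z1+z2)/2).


Mx = (18+19)/2 = 18.5000
My = (-19- 4)/2 = -11.5000
Mz = (1- 11)/2 = -5.0000

M = (18.5000, -11.5000, -5.0000)


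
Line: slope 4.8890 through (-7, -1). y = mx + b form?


y + 1 = 4.8890(x + 7)
y = 4.8890x - 1 - 4.8890*(-7)
y = 4.8890x + 33.2230

y = 4.8890x + 33.2230


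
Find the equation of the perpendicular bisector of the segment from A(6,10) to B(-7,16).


Midpoint = (-0.5, 13)
Slope of AB = dy/dx = 6/(-13) = -0.4615
Perp slope = -dx/dy = 13/6 = 2.1667
b = My - (perp slope)*Mx = 13 + (-13*(-0.5))/6 = 13 + 1.0833 = 14.0833

y = 2.1667x + 14.0833


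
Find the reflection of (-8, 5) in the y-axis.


Reflection rule for y-axis: (-x, y)
(-8, 5) -> (8, 5)

(8, 5)


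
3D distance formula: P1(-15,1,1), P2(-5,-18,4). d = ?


dx=10, dy=-19, dz=3
d = sqrt(100+361+9) = sqrt(470) = 21.6795

21.6795


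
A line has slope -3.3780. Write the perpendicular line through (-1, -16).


Perpendicular slope = -1/m1 = -1/(-3.3780) = 0.2960
b2 = y0 - m2*x0 = -16 - 1/(-3.3780) = -16 + 0.2960 = -15.7040

y = 0.2960x - 15.7040


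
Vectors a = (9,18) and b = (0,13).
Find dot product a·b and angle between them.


a·b = 9*0 + 18*13 = 0 + 234 = 234
|a| = sqrt(81+324) = 20.1246
|b| = sqrt(0+169) = 13.0000
cos(theta) = 234/(sqrt(405)*sqrt(169)) = 234/sqrt(68445) = 0.894427
theta = arccos(234/sqrt(68445)) = 26.5651 degrees

a·b = 234, theta = 26.5651 deg


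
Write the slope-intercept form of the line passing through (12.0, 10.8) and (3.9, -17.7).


m = (-28.5)/(-8.1) = 3.5185
b = y1 - m*x1 = 10.8 - (-28.5*12.0)/(-8.1) = 10.8 - 42.2222 = -31.4222

y = 3.5185x - 31.4222


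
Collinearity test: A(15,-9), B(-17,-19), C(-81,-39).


15*(-19+ 39) - 17*(-39+ 9) - 81*(-9+ 19)
= 300 + 510 - 810 = 0

Yes, collinear (determinant = 0)


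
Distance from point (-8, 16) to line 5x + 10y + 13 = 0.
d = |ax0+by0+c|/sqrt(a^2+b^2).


|5*(-8) + 10*16 + 13| = |133| = 133
sqrt(25 + 100) = sqrt(125) = 11.1803
d = 133/sqrt(125) = 11.8959

11.8959


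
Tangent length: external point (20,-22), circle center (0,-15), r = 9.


d = sqrt((20-0)^2 + (-22+ 15)^2) = sqrt(400+49) = 21.1896
L = sqrt(449.0000 - 81) = sqrt(368.0000) = 19.1833

19.1833


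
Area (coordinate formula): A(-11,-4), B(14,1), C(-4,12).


-11*(1-12) = 121
14*(12+ 4) = 224
-4*(-4-1) = 20
sum = 365
Area = |365|/2 = 182.5000

182.5000 sq units


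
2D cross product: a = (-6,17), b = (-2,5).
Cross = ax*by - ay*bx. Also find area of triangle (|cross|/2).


cross = -6*5 - 17*(-2) = -30 + 34 = 4
Triangle area = |4|/2 = 4/2 = 2.0000

cross = 4, triangle area = 2.0000


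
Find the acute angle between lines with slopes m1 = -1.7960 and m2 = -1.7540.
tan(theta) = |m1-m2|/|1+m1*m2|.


m1-m2 = -0.042
1+m1*m2 = 4.150184
tan(theta) = |-0.042/4.150184| = 0.010120
theta = arctan(|-0.042/4.150184|) = 0.5798 degrees (acute angle)

0.5798 degrees


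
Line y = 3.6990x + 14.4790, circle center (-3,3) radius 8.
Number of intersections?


Substitute y = 3.6990x + 14.4790: (x+ 3)^2 + (3.6990x+14.4790-3)^2 = 64
Expand to Ax^2 + Bx + C = 0, where b-k = 11.479
A = 1+m^2 = 14.682601
B = 2(m(b-k) - h) = 2(3.6990*11.479 + 3) = 90.921642
C = h^2 + (b-k)^2 - r^2 = 9 + 131.767441 - 64 = 76.767441
disc = B^2-4AC = 8266.7450 - 4508.5828 = 3758.1622
disc > 0

2 intersection points


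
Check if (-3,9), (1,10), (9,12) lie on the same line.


-3*(10-12) + 1*(12-9) + 9*(9-10)
= 6 + 3 - 9 = 0

Yes, collinear (determinant = 0)


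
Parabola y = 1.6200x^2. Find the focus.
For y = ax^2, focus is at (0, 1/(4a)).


a = 1.6200
4a = 6.4800
focus = (0, 1/6.4800) = (0, 0.1543)

Focus = (0, 0.1543)


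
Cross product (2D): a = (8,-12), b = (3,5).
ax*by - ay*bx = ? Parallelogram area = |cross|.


cross = 8*5 + 12*3 = 40 + 36 = 76
Parallelogram area = |76| = 76

cross = 76, parallelogram area = 76


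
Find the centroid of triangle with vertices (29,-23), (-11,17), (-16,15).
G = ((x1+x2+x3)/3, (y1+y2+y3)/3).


Gx = (29- 11- 16)/3 = 2/3 = 0.6667
Gy = (-23+17+15)/3 = 9/3 = 3.0000

G = (0.6667, 3.0000)


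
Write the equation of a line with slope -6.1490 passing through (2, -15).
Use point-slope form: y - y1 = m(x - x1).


y + 15 = -6.1490(x - 2)
y = -6.1490x - 15 + 6.1490*2
y = -6.1490x - 2.7020

y = -6.1490x - 2.7020


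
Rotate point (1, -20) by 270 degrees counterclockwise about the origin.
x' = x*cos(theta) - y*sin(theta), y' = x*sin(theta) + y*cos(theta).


cos(270) = 0, sin(270) = -1
x' = 1*0 + 20*(-1) = -20
y' = 1*(-1) - 20*0 = -1

(-20, -1)


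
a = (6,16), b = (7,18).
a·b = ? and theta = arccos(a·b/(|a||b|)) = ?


a·b = 6*7 + 16*18 = 42 + 288 = 330
|a| = sqrt(36+256) = 17.0880
|b| = sqrt(49+324) = 19.3132
cos(theta) = 330/(sqrt(292)*sqrt(373)) = 330/sqrt(108916) = 0.999927
theta = arccos(330/sqrt(108916)) = 0.6945 degrees

a·b = 330, theta = 0.6945 deg


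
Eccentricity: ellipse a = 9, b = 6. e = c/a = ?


c = sqrt(81-36) = sqrt(45) = 6.7082
e = c/a = sqrt(45)/9 = 0.7454

e = 0.7454


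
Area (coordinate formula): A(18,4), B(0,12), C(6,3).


18*(12-3) = 162
0*(3-4) = 0
6*(4-12) = -48
sum = 114
Area = |114|/2 = 57.0000

57.0000 sq units


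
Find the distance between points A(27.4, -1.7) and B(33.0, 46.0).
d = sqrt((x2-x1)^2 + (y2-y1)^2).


dx = 33.0 - 27.4 = 5.6
dy = 46.0 + 1.7 = 47.7
d = sqrt(31.36 + 2275.29) = sqrt(2306.65) = 48.0276

48.0276


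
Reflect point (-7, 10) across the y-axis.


Reflection rule for y-axis: (-x, y)
(-7, 10) -> (7, 10)

(7, 10)


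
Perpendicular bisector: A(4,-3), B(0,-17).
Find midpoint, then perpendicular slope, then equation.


Midpoint = (2, -10)
Slope of AB = dy/dx = -14/(-4) = 3.5000
Perp slope = -dx/dy = -4/14 = -0.2857
b = My - (perp slope)*Mx = -10 + (-4*2)/(-14) = -10 + 0.5714 = -9.4286

y = -0.2857x - 9.4286


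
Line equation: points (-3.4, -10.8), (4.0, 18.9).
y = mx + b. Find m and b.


m = (29.7)/(7.4) = 4.0135
b = y1 - m*x1 = -10.8 - (29.7*(-3.4))/(7.4) = -10.8 + 13.6459 = 2.8459

y = 4.0135x + 2.8459


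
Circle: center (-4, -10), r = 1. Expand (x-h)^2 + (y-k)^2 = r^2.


(x+ 4)^2 + (y+ 10)^2 = 1^2
D = -2h = 8, E = -2k = 20
F = h^2+k^2-r^2 = 16+100-1 = 115

x^2 + y^2 + 8x + 20y + 115 = 0


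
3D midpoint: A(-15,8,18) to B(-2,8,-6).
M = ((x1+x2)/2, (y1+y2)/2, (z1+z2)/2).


Mx = (-15- 2)/2 = -8.5000
My = (8+8)/2 = 8.0000
Mz = (18- 6)/2 = 6.0000

M = (-8.5000, 8.0000, 6.0000)


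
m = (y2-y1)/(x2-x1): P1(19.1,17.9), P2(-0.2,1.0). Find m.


dy = 1.0 - 17.9 = -16.9
dx = -0.2 - 19.1 = -19.3
m = -16.9/(-19.3) = 0.8756

m = 0.8756


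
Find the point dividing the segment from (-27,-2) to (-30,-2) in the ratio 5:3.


Px = (5*(-30) + 3*(-27))/8 = -231/8 = -28.8750
Py = (5*(-2) + 3*(-2))/8 = -16/8 = -2.0000

P = (-28.8750, -2.0000)


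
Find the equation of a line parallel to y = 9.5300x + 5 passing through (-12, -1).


Parallel lines have equal slopes.
m2 = 9.5300
b2 = -1 - 9.5300*(-12) = 113.3600

y = 9.5300x + 113.3600


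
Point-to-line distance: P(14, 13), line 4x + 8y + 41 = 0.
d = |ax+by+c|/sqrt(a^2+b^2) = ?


|4*14 + 8*13 + 41| = |201| = 201
sqrt(16 + 64) = sqrt(80) = 8.9443
d = 201/sqrt(80) = 22.4725

22.4725


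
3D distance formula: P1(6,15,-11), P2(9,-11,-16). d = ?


dx=3, dy=-26, dz=-5
d = sqrt(9+676+25) = sqrt(710) = 26.6458

26.6458


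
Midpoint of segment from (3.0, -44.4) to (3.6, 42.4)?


Mx = (3.0 + 3.6)/2 = 6.6/2 = 3.3000
My = (-44.4 + 42.4)/2 = -2.0/2 = -1.0000

(3.3000, -1.0000)


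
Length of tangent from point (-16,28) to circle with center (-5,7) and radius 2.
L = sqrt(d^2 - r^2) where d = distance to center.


d = sqrt((-16+ 5)^2 + (28-7)^2) = sqrt(121+441) = 23.7065
L = sqrt(562.0000 - 4) = sqrt(558.0000) = 23.6220

23.6220


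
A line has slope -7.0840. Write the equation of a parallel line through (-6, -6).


Parallel lines have equal slopes.
m2 = -7.0840
b2 = -6 + 7.0840*(-6) = -48.5040

y = -7.0840x - 48.5040


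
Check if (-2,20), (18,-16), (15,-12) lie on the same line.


-2*(-16+ 12) + 18*(-12-20) + 15*(20+ 16)
= 8 - 576 + 540 = -28

No, not collinear (determinant = -28)


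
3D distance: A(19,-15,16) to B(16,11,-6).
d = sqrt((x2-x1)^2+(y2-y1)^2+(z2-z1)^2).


dx=-3, dy=26, dz=-22
d = sqrt(9+676+484) = sqrt(1169) = 34.1906

34.1906


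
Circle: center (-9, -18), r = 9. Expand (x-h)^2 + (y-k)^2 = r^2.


(x+ 9)^2 + (y+ 18)^2 = 9^2
D = -2h = 18, E = -2k = 36
F = h^2+k^2-r^2 = 81+324-81 = 324

x^2 + y^2 + 18x + 36y + 324 = 0


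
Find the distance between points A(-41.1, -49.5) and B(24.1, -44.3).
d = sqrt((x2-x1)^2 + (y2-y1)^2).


dx = 24.1 + 41.1 = 65.2
dy = -44.3 + 49.5 = 5.2
d = sqrt(4251.04 + 27.04) = sqrt(4278.08) = 65.4070

65.4070


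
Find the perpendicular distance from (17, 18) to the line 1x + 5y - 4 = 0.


|1*17 + 5*18 - 4| = |103| = 103
sqrt(1 + 25) = sqrt(26) = 5.0990
d = 103/sqrt(26) = 20.2000

20.2000


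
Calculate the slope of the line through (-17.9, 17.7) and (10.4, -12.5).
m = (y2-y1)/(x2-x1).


dy = -12.5 - 17.7 = -30.2
dx = 10.4 + 17.9 = 28.3
m = -30.2/28.3 = -1.0671

m = -1.0671


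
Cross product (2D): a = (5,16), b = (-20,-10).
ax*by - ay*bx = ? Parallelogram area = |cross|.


cross = 5*(-10) - 16*(-20) = -50 + 320 = 270
Parallelogram area = |270| = 270

cross = 270, parallelogram area = 270


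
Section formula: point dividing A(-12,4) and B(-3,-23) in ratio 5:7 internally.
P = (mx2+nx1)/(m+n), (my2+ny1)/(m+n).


Px = (5*(-3) + 7*(-12))/12 = -99/12 = -8.2500
Py = (5*(-23) + 7*4)/12 = -87/12 = -7.2500

P = (-8.2500, -7.2500)


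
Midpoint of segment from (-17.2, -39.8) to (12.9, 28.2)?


Mx = (-17.2 + 12.9)/2 = -4.3/2 = -2.1500
My = (-39.8 + 28.2)/2 = -11.6/2 = -5.8000

(-2.1500, -5.8000)


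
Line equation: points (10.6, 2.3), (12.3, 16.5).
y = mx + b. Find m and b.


m = (14.2)/(1.7) = 8.3529
b = y1 - m*x1 = 2.3 - (14.2*10.6)/(1.7) = 2.3 - 88.5412 = -86.2412

y = 8.3529x - 86.2412


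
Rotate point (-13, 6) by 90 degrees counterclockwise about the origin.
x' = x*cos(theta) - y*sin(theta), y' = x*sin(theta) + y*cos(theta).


cos(90) = 0, sin(90) = 1
x' = -13*0 - 6*1 = -6
y' = -13*1 + 6*0 = -13

(-6, -13)


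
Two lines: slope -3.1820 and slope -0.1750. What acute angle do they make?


m1-m2 = -3.007
1+m1*m2 = 1.55685
tan(theta) = |-3.007/1.55685| = 1.931464
theta = arctan(|-3.007/1.55685|) = 62.6275 degrees (acute angle)

62.6275 degrees


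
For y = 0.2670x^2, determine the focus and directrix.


a = 0.2670
1/(4a) = 0.9363
Focus = (0, 0.9363)
Directrix: y = -0.9363

Focus = (0, 0.9363), Directrix: y = -0.9363


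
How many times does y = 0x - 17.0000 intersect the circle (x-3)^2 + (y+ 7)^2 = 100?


Substitute y = 0x - 17.0000: (x-3)^2 + (0x- 17.0000+ 7)^2 = 100
Expand to Ax^2 + Bx + C = 0, where b-k = -10
A = 1+m^2 = 1
B = 2(m(b-k) - h) = 2(0*(-10) - 3) = -6
C = h^2 + (b-k)^2 - r^2 = 9 + 100 - 100 = 9
disc = B^2-4AC = 36.0000 - 36.0000 = 0
disc = 0

1 intersection point (tangent)


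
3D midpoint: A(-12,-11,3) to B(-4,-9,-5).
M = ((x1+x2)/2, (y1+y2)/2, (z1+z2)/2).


Mx = (-12- 4)/2 = -8.0000
My = (-11- 9)/2 = -10.0000
Mz = (3- 5)/2 = -1.0000

M = (-8.0000, -10.0000, -1.0000)


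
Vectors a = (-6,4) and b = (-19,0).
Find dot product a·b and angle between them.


a·b = -6*(-19) + 4*0 = 114 + 0 = 114
|a| = sqrt(36+16) = 7.2111
|b| = sqrt(361+0) = 19.0000
cos(theta) = 114/(sqrt(52)*sqrt(361)) = 114/sqrt(18772) = 0.832050
theta = arccos(114/sqrt(18772)) = 33.6901 degrees

a·b = 114, theta = 33.6901 deg


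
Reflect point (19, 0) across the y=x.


Reflection rule for y=x: (y, x)
(19, 0) -> (0, 19)

(0, 19)


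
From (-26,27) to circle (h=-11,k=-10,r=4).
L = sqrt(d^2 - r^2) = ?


d = sqrt((-26+ 11)^2 + (27+ 10)^2) = sqrt(225+1369) = 39.9249
L = sqrt(1594.0000 - 16) = sqrt(1578.0000) = 39.7240

39.7240


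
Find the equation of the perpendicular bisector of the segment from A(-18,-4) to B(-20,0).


Midpoint = (-19, -2)
Slope of AB = dy/dx = 4/(-2) = -2.0000
Perp slope = -dx/dy = 2/4 = 0.5000
b = My - (perp slope)*Mx = -2 + (-2*(-19))/4 = -2 + 9.5000 = 7.5000

y = 0.5000x + 7.5000


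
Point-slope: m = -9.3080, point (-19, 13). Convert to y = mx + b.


y - 13 = -9.3080(x + 19)
y = -9.3080x + 13 + 9.3080*(-19)
y = -9.3080x - 163.8520

y = -9.3080x - 163.8520


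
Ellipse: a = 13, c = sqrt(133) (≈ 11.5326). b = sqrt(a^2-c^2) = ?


b^2 = 13^2 - (sqrt(133))^2 = 169 - 133 = 36
b = sqrt(36) = 6

b = 6


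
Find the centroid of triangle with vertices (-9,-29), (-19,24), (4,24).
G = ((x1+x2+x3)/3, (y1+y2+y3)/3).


Gx = (-9- 19+4)/3 = -24/3 = -8.0000
Gy = (-29+24+24)/3 = 19/3 = 6.3333

G = (-8.0000, 6.3333)


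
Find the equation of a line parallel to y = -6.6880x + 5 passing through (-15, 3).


Parallel lines have equal slopes.
m2 = -6.6880
b2 = 3 + 6.6880*(-15) = -97.3200

y = -6.6880x - 97.3200


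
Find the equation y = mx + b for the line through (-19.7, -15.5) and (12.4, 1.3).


m = (16.8)/(32.1) = 0.5234
b = y1 - m*x1 = -15.5 - (16.8*(-19.7))/(32.1) = -15.5 + 10.3103 = -5.1897

y = 0.5234x - 5.1897


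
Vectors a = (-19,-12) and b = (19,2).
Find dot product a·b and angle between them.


a·b = -19*19 - 12*2 = -361 - 24 = -385
|a| = sqrt(361+144) = 22.4722
|b| = sqrt(361+4) = 19.1050
cos(theta) = -385/(sqrt(505)*sqrt(365)) = -385/sqrt(184325) = -0.896744
theta = arccos(-385/sqrt(184325)) = 153.7334 degrees

a·b = -385, theta = 153.7334 deg


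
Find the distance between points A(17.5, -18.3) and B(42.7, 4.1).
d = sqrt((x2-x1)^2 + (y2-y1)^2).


dx = 42.7 - 17.5 = 25.2
dy = 4.1 + 18.3 = 22.4
d = sqrt(635.04 + 501.76) = sqrt(1136.8) = 33.7165

33.7165


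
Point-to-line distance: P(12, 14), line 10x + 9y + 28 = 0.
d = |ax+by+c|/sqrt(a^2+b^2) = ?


|10*12 + 9*14 + 28| = |274| = 274
sqrt(100 + 81) = sqrt(181) = 13.4536
d = 274/sqrt(181) = 20.3663

20.3663


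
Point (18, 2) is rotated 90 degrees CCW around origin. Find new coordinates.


cos(90) = 0, sin(90) = 1
x' = 18*0 - 2*1 = -2
y' = 18*1 + 2*0 = 18

(-2, 18)


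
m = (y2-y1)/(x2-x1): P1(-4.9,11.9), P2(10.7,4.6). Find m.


dy = 4.6 - 11.9 = -7.3
dx = 10.7 + 4.9 = 15.6
m = -7.3/15.6 = -0.4679

m = -0.4679


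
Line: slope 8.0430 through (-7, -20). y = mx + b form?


y + 20 = 8.0430(x + 7)
y = 8.0430x - 20 - 8.0430*(-7)
y = 8.0430x + 36.3010

y = 8.0430x + 36.3010


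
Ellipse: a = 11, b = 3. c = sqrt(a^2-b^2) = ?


c^2 = 11^2 - 3^2 = 121 - 9 = 112
c = sqrt(112) = 10.5830

c = 10.5830


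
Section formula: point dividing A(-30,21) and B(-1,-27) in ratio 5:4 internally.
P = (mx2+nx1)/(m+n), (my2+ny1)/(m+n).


Px = (5*(-1) + 4*(-30))/9 = -125/9 = -13.8889
Py = (5*(-27) + 4*21)/9 = -51/9 = -5.6667

P = (-13.8889, -5.6667)


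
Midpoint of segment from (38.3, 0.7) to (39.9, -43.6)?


Mx = (38.3 + 39.9)/2 = 78.2/2 = 39.1000
My = (0.7 - 43.6)/2 = -42.9/2 = -21.4500

(39.1000, -21.4500)


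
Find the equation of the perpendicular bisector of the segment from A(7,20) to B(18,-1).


Midpoint = (12.5, 9.5)
Slope of AB = dy/dx = -21/11 = -1.9091
Perp slope = -dx/dy = 11/21 = 0.5238
b = My - (perp slope)*Mx = 9.5 + (11*12.5)/(-21) = 9.5 - 6.5476 = 2.9524

y = 0.5238x + 2.9524


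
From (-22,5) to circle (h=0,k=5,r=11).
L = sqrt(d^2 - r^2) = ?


d = sqrt((-22-0)^2 + (5-5)^2) = sqrt(484+0) = 22.0000
L = sqrt(484.0000 - 121) = sqrt(363.0000) = 19.0526

19.0526


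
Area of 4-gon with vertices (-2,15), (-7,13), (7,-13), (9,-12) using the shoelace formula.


sum(xi*y_{i+1}) = -2*13 - 7*(-13) + 7*(-12) + 9*15 = 116
sum(yi*x_{i+1}) = 15*(-7) + 13*7 - 13*9 - 12*(-2) = -107
Area = |116 + 107|/2 = 223/2 = 111.5000

111.5000 sq units


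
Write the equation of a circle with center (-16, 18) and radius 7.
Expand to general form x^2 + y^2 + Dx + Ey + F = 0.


(x+ 16)^2 + (y-18)^2 = 7^2
D = -2h = 32, E = -2k = -36
F = h^2+k^2-r^2 = 256+324-49 = 531

x^2 + y^2 + 32x - 36y + 531 = 0


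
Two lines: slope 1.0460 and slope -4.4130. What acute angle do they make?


m1-m2 = 5.459
1+m1*m2 = -3.615998
tan(theta) = |5.459/(-3.615998)| = 1.509680
theta = arctan(|5.459/(-3.615998)|) = 56.4798 degrees (acute angle)

56.4798 degrees


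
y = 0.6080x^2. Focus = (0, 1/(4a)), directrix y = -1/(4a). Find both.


a = 0.6080
1/(4a) = 0.4112
Focus = (0, 0.4112)
Directrix: y = -0.4112

Focus = (0, 0.4112), Directrix: y = -0.4112


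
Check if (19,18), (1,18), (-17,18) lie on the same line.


19*(18-18) + 1*(18-18) - 17*(18-18)
= 0 + 0 + 0 = 0

Yes, collinear (determinant = 0)


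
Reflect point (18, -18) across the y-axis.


Reflection rule for y-axis: (-x, y)
(18, -18) -> (-18, -18)

(-18, -18)


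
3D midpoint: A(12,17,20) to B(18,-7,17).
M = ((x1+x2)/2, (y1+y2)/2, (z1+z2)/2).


Mx = (12+18)/2 = 15.0000
My = (17- 7)/2 = 5.0000
Mz = (20+17)/2 = 18.5000

M = (15.0000, 5.0000, 18.5000)


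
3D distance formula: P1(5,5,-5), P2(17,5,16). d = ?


dx=12, dy=0, dz=21
d = sqrt(144+0+441) = sqrt(585) = 24.1868

24.1868


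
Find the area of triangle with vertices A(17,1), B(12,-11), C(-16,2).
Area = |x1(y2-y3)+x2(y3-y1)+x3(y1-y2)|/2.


17*(-11-2) = -221
12*(2-1) = 12
-16*(1+ 11) = -192
sum = -401
Area = |-401|/2 = 200.5000

200.5000 sq units


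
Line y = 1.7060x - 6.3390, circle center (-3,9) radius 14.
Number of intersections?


Substitute y = 1.7060x - 6.3390: (x+ 3)^2 + (1.7060x- 6.3390-9)^2 = 196
Expand to Ax^2 + Bx + C = 0, where b-k = -15.339
A = 1+m^2 = 3.910436
B = 2(m(b-k) - h) = 2(1.7060*(-15.339) + 3) = -46.336668
C = h^2 + (b-k)^2 - r^2 = 9 + 235.284921 - 196 = 48.284921
disc = B^2-4AC = 2147.0868 - 755.2604 = 1391.8264
disc > 0

2 intersection points


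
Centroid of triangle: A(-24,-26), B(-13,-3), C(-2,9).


Gx = (-24- 13- 2)/3 = -39/3 = -13.0000
Gy = (-26- 3+9)/3 = -20/3 = -6.6667

G = (-13.0000, -6.6667)


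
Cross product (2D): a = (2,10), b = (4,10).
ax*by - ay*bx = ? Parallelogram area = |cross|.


cross = 2*10 - 10*4 = 20 - 40 = -20
Parallelogram area = |-20| = 20

cross = -20, parallelogram area = 20


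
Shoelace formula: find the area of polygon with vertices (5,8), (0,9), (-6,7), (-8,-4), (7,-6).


sum(xi*y_{i+1}) = 5*9 + 0*7 - 6*(-4) - 8*(-6) + 7*8 = 173
sum(yi*x_{i+1}) = 8*0 + 9*(-6) + 7*(-8) - 4*7 - 6*5 = -168
Area = |173 + 168|/2 = 341/2 = 170.5000

170.5000 sq units


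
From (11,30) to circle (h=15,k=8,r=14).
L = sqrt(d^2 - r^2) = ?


d = sqrt((11-15)^2 + (30-8)^2) = sqrt(16+484) = 22.3607
L = sqrt(500.0000 - 196) = sqrt(304.0000) = 17.4356

17.4356


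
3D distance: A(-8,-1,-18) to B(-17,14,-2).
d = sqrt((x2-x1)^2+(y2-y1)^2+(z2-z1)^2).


dx=-9, dy=15, dz=16
d = sqrt(81+225+256) = sqrt(562) = 23.7065

23.7065


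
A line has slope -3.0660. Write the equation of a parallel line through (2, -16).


Parallel lines have equal slopes.
m2 = -3.0660
b2 = -16 + 3.0660*2 = -9.8680

y = -3.0660x - 9.8680


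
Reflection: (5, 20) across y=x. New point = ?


Reflection rule for y=x: (y, x)
(5, 20) -> (20, 5)

(20, 5)


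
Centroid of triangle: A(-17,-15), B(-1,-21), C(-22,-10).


Gx = (-17- 1- 22)/3 = -40/3 = -13.3333
Gy = (-15- 21- 10)/3 = -46/3 = -15.3333

G = (-13.3333, -15.3333)


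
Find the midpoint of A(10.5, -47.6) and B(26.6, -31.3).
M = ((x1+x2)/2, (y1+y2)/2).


Mx = (10.5 + 26.6)/2 = 37.1/2 = 18.5500
My = (-47.6 - 31.3)/2 = -78.9/2 = -39.4500

(18.5500, -39.4500)


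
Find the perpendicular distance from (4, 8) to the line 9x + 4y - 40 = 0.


|9*4 + 4*8 - 40| = |28| = 28
sqrt(81 + 16) = sqrt(97) = 9.8489
d = 28/sqrt(97) = 2.8430

2.8430


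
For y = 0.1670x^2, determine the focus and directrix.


a = 0.1670
1/(4a) = 1.4970
Focus = (0, 1.4970)
Directrix: y = -1.4970

Focus = (0, 1.4970), Directrix: y = -1.4970


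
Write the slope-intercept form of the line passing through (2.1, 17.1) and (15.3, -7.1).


m = (-24.2)/(13.2) = -1.8333
b = y1 - m*x1 = 17.1 - (-24.2*2.1)/(13.2) = 17.1 + 3.8500 = 20.9500

y = -1.8333x + 20.9500


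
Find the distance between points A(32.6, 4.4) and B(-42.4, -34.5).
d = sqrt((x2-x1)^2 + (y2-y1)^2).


dx = -42.4 - 32.6 = -75.0
dy = -34.5 - 4.4 = -38.9
d = sqrt(5625.0 + 1513.21) = sqrt(7138.21) = 84.4879

84.4879


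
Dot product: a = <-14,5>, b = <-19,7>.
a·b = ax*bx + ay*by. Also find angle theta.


a·b = -14*(-19) + 5*7 = 266 + 35 = 301
|a| = sqrt(196+25) = 14.8661
|b| = sqrt(361+49) = 20.2485
cos(theta) = 301/(sqrt(221)*sqrt(410)) = 301/sqrt(90610) = 0.999950
theta = arccos(301/sqrt(90610)) = 0.5710 degrees

a·b = 301, theta = 0.5710 deg


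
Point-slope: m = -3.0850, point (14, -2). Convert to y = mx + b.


y + 2 = -3.0850(x - 14)
y = -3.0850x - 2 + 3.0850*14
y = -3.0850x + 41.1900

y = -3.0850x + 41.1900


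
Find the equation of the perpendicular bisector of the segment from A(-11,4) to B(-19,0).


Midpoint = (-15, 2)
Slope of AB = dy/dx = -4/(-8) = 0.5000
Perp slope = -dx/dy = -8/4 = -2.0000
b = My - (perp slope)*Mx = 2 + (-8*(-15))/(-4) = 2 - 30.0000 = -28.0000

y = -2.0000x - 28.0000


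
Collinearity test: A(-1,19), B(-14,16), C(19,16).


-1*(16-16) - 14*(16-19) + 19*(19-16)
= 0 + 42 + 57 = 99

No, not collinear (determinant = 99)


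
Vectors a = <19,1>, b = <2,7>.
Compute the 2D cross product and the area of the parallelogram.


cross = 19*7 - 1*2 = 133 - 2 = 131
Parallelogram area = |131| = 131

cross = 131, parallelogram area = 131


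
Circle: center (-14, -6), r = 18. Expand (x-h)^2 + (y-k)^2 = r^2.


(x+ 14)^2 + (y+ 6)^2 = 18^2
D = -2h = 28, E = -2k = 12
F = h^2+k^2-r^2 = 196+36-324 = -92

x^2 + y^2 + 28x + 12y - 92 = 0


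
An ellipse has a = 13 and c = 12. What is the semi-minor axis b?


b^2 = 13^2 - (12)^2 = 169 - 144 = 25
b = sqrt(25) = 5

b = 5


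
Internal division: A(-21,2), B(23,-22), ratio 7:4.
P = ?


Px = (7*23 + 4*(-21))/11 = 77/11 = 7.0000
Py = (7*(-22) + 4*2)/11 = -146/11 = -13.2727

P = (7.0000, -13.2727)


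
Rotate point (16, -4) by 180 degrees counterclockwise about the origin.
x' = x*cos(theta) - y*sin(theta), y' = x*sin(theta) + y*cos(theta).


cos(180) = -1, sin(180) = 0
x' = 16*(-1) + 4*0 = -16
y' = 16*0 - 4*(-1) = 4

(-16, 4)


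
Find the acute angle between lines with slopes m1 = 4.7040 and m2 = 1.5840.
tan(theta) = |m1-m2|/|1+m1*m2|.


m1-m2 = 3.12
1+m1*m2 = 8.451136
tan(theta) = |3.12/8.451136| = 0.369181
theta = arctan(|3.12/8.451136|) = 20.2632 degrees (acute angle)

20.2632 degrees


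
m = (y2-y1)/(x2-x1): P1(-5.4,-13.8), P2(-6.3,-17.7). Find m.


dy = -17.7 + 13.8 = -3.9
dx = -6.3 + 5.4 = -0.9
m = -3.9/(-0.9) = 4.3333

m = 4.3333


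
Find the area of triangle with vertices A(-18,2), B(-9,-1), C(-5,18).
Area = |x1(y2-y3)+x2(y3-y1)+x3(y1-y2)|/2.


-18*(-1-18) = 342
-9*(18-2) = -144
-5*(2+ 1) = -15
sum = 183
Area = |183|/2 = 91.5000

91.5000 sq units


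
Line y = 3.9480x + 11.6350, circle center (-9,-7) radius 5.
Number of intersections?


Substitute y = 3.9480x + 11.6350: (x+ 9)^2 + (3.9480x+11.6350+ 7)^2 = 25
Expand to Ax^2 + Bx + C = 0, where b-k = 18.635
A = 1+m^2 = 16.586704
B = 2(m(b-k) - h) = 2(3.9480*18.635 + 9) = 165.14196
C = h^2 + (b-k)^2 - r^2 = 81 + 347.263225 - 25 = 403.263225
disc = B^2-4AC = 27271.8670 - 26755.2310 = 516.6360
disc > 0

2 intersection points


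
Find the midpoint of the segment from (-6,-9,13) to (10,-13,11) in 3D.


Mx = (-6+10)/2 = 2.0000
My = (-9- 13)/2 = -11.0000
Mz = (13+11)/2 = 12.0000

M = (2.0000, -11.0000, 12.0000)


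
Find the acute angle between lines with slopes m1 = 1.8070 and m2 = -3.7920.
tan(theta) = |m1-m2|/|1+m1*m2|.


m1-m2 = 5.599
1+m1*m2 = -5.852144
tan(theta) = |5.599/(-5.852144)| = 0.956743
theta = arctan(|5.599/(-5.852144)|) = 43.7336 degrees (acute angle)

43.7336 degrees


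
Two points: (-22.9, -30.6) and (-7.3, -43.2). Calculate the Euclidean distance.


dx = -7.3 + 22.9 = 15.6
dy = -43.2 + 30.6 = -12.6
d = sqrt(243.36 + 158.76) = sqrt(402.12) = 20.0529

20.0529


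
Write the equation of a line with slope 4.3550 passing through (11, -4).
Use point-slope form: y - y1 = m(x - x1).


y + 4 = 4.3550(x - 11)
y = 4.3550x - 4 - 4.3550*11
y = 4.3550x - 51.9050

y = 4.3550x - 51.9050


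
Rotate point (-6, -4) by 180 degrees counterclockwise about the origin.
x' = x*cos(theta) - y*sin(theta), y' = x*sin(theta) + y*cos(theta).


cos(180) = -1, sin(180) = 0
x' = -6*(-1) + 4*0 = 6
y' = -6*0 - 4*(-1) = 4

(6, 4)


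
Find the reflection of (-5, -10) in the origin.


Reflection rule for origin: (-x, -y)
(-5, -10) -> (5, 10)

(5, 10)


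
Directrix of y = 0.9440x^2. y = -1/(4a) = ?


a = 0.9440
1/(4a) = 0.2648
directrix: y = -0.2648 = -0.2648

y = -0.2648


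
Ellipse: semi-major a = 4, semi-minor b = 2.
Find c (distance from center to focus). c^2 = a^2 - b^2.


c^2 = 4^2 - 2^2 = 16 - 4 = 12
c = sqrt(12) = 3.4641

c = 3.4641


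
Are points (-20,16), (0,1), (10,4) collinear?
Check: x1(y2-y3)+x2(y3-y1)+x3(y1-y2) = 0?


-20*(1-4) + 0*(4-16) + 10*(16-1)
= 60 + 0 + 150 = 210

No, not collinear (determinant = 210)


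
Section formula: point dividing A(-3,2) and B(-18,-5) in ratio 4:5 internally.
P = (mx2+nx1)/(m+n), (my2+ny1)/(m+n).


Px = (4*(-18) + 5*(-3))/9 = -87/9 = -9.6667
Py = (4*(-5) + 5*2)/9 = -10/9 = -1.1111

P = (-9.6667, -1.1111)


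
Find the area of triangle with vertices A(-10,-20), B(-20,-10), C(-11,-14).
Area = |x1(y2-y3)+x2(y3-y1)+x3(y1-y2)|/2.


-10*(-10+ 14) = -40
-20*(-14+ 20) = -120
-11*(-20+ 10) = 110
sum = -50
Area = |-50|/2 = 25.0000

25.0000 sq units
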